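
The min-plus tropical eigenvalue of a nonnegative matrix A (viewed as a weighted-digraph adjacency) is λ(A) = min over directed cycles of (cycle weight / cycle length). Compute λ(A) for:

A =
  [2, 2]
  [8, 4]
λ(A) = 2

Enumerate directed cycles and compute their means (weight / length). Sample:
  cycle 0 → 0: weight = 2, length = 1, mean = 2/1 ≈ 2.000
  cycle 1 → 1: weight = 4, length = 1, mean = 4/1 ≈ 4.000
  cycle 0 → 1 → 0: weight = 10, length = 2, mean = 10/2 ≈ 5.000
  cycle 1 → 0 → 1: weight = 10, length = 2, mean = 10/2 ≈ 5.000
Minimum mean = 2.000, attained e.g. along the cycle 0 → 0 with weight 2 and length 1. So λ(A) = 2/1 = 2.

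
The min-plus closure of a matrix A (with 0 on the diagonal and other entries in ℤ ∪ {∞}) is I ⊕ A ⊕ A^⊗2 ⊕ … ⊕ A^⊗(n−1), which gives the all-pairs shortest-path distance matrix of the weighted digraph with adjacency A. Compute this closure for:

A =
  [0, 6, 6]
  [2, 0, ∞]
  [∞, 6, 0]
Closure =
  [0, 6, 6]
  [2, 0, 8]
  [8, 6, 0]

This is the Floyd-Warshall all-pairs shortest-path computation. For each intermediate vertex k = 0, 1, …, 2, update dist[i][j] ← min(dist[i][j], dist[i][k] + dist[k][j]). The final matrix gives, for each (i, j), the minimum total weight of any directed path from i to j (possibly empty when i = j).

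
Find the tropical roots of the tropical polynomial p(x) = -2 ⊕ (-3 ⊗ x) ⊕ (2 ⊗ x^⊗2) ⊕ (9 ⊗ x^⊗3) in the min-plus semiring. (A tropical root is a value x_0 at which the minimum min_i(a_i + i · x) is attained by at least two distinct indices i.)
Roots: {-7, -5, 1}

Each tropical root is a break point of the lower envelope of the lines y = a_i + i · x (there are 4 lines, with slopes 0, 1, ..., 3). Only the lines that attain the minimum somewhere contribute to roots; other lines are dominated. Here the surviving (envelope) indices are i = 3, i = 2, i = 1, i = 0.
Intersections between consecutive envelope lines give the roots: for adjacent envelope indices i < j the intersection is x = (a_i − a_j) / (j − i). Reading off the sorted break points: {-7, -5, 1}.
Verification: at each break x_0, at least two indices attain the minimum of min_i(a_i + i · x_0).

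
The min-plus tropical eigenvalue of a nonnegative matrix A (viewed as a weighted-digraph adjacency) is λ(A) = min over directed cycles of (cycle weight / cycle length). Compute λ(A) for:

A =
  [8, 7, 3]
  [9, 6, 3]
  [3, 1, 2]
λ(A) = 2

Enumerate directed cycles and compute their means (weight / length). Sample:
  cycle 0 → 0: weight = 8, length = 1, mean = 8/1 ≈ 8.000
  cycle 1 → 1: weight = 6, length = 1, mean = 6/1 ≈ 6.000
  cycle 2 → 2: weight = 2, length = 1, mean = 2/1 ≈ 2.000
  cycle 0 → 1 → 0: weight = 16, length = 2, mean = 16/2 ≈ 8.000
  cycle 0 → 2 → 0: weight = 6, length = 2, mean = 6/2 ≈ 3.000
  cycle 1 → 0 → 1: weight = 16, length = 2, mean = 16/2 ≈ 8.000
Minimum mean = 2.000, attained e.g. along the cycle 2 → 2 with weight 2 and length 1. So λ(A) = 2/1 = 2.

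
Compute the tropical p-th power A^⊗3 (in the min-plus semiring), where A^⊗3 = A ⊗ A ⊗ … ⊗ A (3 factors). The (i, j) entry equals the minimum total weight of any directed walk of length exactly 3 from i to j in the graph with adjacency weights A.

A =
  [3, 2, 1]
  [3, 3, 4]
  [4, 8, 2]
A^⊗3 =
  [7, 7, 5]
  [8, 8, 6]
  [8, 8, 6]

Each entry (A^⊗3)_ij equals the minimum over all length-3 walks i = v_0 → v_1 → … → v_3 = j of Σ_t A[v_t][v_{t+1}]. For example, for (i, j) = (0, 2) we minimise over 9 possible intermediate vertex sequences; the minimum is 5, attained along the walk 0 → 2 → 2 → 2.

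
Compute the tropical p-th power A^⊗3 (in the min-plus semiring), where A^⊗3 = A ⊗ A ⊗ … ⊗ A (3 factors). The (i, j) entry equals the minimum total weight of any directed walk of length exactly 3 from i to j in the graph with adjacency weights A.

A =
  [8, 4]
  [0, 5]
A^⊗3 =
  [9, 8]
  [4, 9]

Each entry (A^⊗3)_ij equals the minimum over all length-3 walks i = v_0 → v_1 → … → v_3 = j of Σ_t A[v_t][v_{t+1}]. For example, for (i, j) = (0, 1) we minimise over 4 possible intermediate vertex sequences; the minimum is 8, attained along the walk 0 → 1 → 0 → 1.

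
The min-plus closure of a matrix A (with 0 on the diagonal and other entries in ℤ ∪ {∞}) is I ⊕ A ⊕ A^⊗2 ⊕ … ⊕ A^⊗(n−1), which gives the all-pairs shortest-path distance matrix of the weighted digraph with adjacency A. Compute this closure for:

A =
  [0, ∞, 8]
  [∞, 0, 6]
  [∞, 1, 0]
Closure =
  [0, 9, 8]
  [∞, 0, 6]
  [∞, 1, 0]

This is the Floyd-Warshall all-pairs shortest-path computation. For each intermediate vertex k = 0, 1, …, 2, update dist[i][j] ← min(dist[i][j], dist[i][k] + dist[k][j]). The final matrix gives, for each (i, j), the minimum total weight of any directed path from i to j (possibly empty when i = j).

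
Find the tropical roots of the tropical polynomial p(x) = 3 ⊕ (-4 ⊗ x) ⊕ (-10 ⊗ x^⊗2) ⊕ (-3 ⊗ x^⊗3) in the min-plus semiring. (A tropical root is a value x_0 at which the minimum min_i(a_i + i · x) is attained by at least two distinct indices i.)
Roots: {-7, 6, 7}

Each tropical root is a break point of the lower envelope of the lines y = a_i + i · x (there are 4 lines, with slopes 0, 1, ..., 3). Only the lines that attain the minimum somewhere contribute to roots; other lines are dominated. Here the surviving (envelope) indices are i = 3, i = 2, i = 1, i = 0.
Intersections between consecutive envelope lines give the roots: for adjacent envelope indices i < j the intersection is x = (a_i − a_j) / (j − i). Reading off the sorted break points: {-7, 6, 7}.
Verification: at each break x_0, at least two indices attain the minimum of min_i(a_i + i · x_0).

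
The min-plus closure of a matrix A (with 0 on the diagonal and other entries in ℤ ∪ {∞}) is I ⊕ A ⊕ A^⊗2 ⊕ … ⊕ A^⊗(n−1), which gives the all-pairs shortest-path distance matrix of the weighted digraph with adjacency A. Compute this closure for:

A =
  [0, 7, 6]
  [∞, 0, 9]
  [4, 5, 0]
Closure =
  [0, 7, 6]
  [13, 0, 9]
  [4, 5, 0]

This is the Floyd-Warshall all-pairs shortest-path computation. For each intermediate vertex k = 0, 1, …, 2, update dist[i][j] ← min(dist[i][j], dist[i][k] + dist[k][j]). The final matrix gives, for each (i, j), the minimum total weight of any directed path from i to j (possibly empty when i = j).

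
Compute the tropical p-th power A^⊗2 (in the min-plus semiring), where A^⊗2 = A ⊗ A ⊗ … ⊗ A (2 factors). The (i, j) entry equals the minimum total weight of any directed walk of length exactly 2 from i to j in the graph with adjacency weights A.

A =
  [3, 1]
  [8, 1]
A^⊗2 =
  [6, 2]
  [9, 2]

Each entry (A^⊗2)_ij equals the minimum over all length-2 walks i = v_0 → v_1 → … → v_2 = j of Σ_t A[v_t][v_{t+1}]. For example, for (i, j) = (0, 1) we minimise over 2 possible intermediate vertex sequences; the minimum is 2, attained along the walk 0 → 1 → 1.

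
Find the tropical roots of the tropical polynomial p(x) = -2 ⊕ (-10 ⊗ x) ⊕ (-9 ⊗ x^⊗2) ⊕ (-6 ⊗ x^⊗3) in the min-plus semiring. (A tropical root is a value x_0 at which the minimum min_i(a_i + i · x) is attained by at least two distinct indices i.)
Roots: {-3, -1, 8}

Each tropical root is a break point of the lower envelope of the lines y = a_i + i · x (there are 4 lines, with slopes 0, 1, ..., 3). Only the lines that attain the minimum somewhere contribute to roots; other lines are dominated. Here the surviving (envelope) indices are i = 3, i = 2, i = 1, i = 0.
Intersections between consecutive envelope lines give the roots: for adjacent envelope indices i < j the intersection is x = (a_i − a_j) / (j − i). Reading off the sorted break points: {-3, -1, 8}.
Verification: at each break x_0, at least two indices attain the minimum of min_i(a_i + i · x_0).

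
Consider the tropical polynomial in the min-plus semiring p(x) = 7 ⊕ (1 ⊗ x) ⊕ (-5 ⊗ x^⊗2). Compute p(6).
p(6) = 7

A tropical monomial a ⊗ x^⊗i evaluates to a + i · x. Evaluating each term at x = 6:
  Term 0 contributes 7 + 0 · 6 = 7
  Term 1 contributes 1 + 1 · 6 = 7
  Term 2 contributes -5 + 2 · 6 = 7
p(6) = ⊕ of these = min[7, 7, 7] = 7.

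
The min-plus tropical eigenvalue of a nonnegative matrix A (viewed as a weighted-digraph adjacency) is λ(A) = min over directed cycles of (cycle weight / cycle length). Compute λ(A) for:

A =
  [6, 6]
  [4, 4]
λ(A) = 4

Enumerate directed cycles and compute their means (weight / length). Sample:
  cycle 0 → 0: weight = 6, length = 1, mean = 6/1 ≈ 6.000
  cycle 1 → 1: weight = 4, length = 1, mean = 4/1 ≈ 4.000
  cycle 0 → 1 → 0: weight = 10, length = 2, mean = 10/2 ≈ 5.000
  cycle 1 → 0 → 1: weight = 10, length = 2, mean = 10/2 ≈ 5.000
Minimum mean = 4.000, attained e.g. along the cycle 1 → 1 with weight 4 and length 1. So λ(A) = 4/1 = 4.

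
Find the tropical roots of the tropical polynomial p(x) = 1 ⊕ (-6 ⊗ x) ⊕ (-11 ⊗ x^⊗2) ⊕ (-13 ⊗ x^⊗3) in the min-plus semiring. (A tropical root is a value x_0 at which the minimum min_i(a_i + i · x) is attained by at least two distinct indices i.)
Roots: {2, 5, 7}

Each tropical root is a break point of the lower envelope of the lines y = a_i + i · x (there are 4 lines, with slopes 0, 1, ..., 3). Only the lines that attain the minimum somewhere contribute to roots; other lines are dominated. Here the surviving (envelope) indices are i = 3, i = 2, i = 1, i = 0.
Intersections between consecutive envelope lines give the roots: for adjacent envelope indices i < j the intersection is x = (a_i − a_j) / (j − i). Reading off the sorted break points: {2, 5, 7}.
Verification: at each break x_0, at least two indices attain the minimum of min_i(a_i + i · x_0).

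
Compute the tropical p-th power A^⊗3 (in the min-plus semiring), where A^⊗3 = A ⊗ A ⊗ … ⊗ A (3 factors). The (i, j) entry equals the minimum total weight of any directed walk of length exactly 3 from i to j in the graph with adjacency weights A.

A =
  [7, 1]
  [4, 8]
A^⊗3 =
  [12, 6]
  [9, 12]

Each entry (A^⊗3)_ij equals the minimum over all length-3 walks i = v_0 → v_1 → … → v_3 = j of Σ_t A[v_t][v_{t+1}]. For example, for (i, j) = (0, 1) we minimise over 4 possible intermediate vertex sequences; the minimum is 6, attained along the walk 0 → 1 → 0 → 1.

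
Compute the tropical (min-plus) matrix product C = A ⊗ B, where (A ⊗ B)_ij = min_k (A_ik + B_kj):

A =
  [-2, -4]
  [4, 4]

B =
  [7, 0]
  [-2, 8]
A ⊗ B =
  [-6, -2]
  [2, 4]

Apply the min-plus product entry-by-entry:
  C[0][0] = min over k of (A[0][0] + B[0][0] = -2 + 7 = 5, A[0][1] + B[1][0] = -4 + -2 = -6) = -6 (attained at k = 1)
  C[0][1] = min over k of (A[0][0] + B[0][1] = -2 + 0 = -2, A[0][1] + B[1][1] = -4 + 8 = 4) = -2 (attained at k = 0)
  C[1][0] = min over k of (A[1][0] + B[0][0] = 4 + 7 = 11, A[1][1] + B[1][0] = 4 + -2 = 2) = 2 (attained at k = 1)
  C[1][1] = min over k of (A[1][0] + B[0][1] = 4 + 0 = 4, A[1][1] + B[1][1] = 4 + 8 = 12) = 4 (attained at k = 0)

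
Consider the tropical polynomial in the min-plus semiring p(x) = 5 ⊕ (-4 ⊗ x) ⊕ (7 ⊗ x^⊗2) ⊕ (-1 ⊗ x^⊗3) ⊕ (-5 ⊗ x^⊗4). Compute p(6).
p(6) = 2

A tropical monomial a ⊗ x^⊗i evaluates to a + i · x. Evaluating each term at x = 6:
  Term 0 contributes 5 + 0 · 6 = 5
  Term 1 contributes -4 + 1 · 6 = 2
  Term 2 contributes 7 + 2 · 6 = 19
  Term 3 contributes -1 + 3 · 6 = 17
  Term 4 contributes -5 + 4 · 6 = 19
p(6) = ⊕ of these = min[5, 2, 19, 17, 19] = 2.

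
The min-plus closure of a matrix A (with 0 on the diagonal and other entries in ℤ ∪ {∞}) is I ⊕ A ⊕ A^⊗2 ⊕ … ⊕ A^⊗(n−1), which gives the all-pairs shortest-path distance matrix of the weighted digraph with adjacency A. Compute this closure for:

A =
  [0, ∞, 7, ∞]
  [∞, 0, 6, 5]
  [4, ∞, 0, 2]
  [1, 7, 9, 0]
Closure =
  [0, 16, 7, 9]
  [6, 0, 6, 5]
  [3, 9, 0, 2]
  [1, 7, 8, 0]

This is the Floyd-Warshall all-pairs shortest-path computation. For each intermediate vertex k = 0, 1, …, 3, update dist[i][j] ← min(dist[i][j], dist[i][k] + dist[k][j]). The final matrix gives, for each (i, j), the minimum total weight of any directed path from i to j (possibly empty when i = j).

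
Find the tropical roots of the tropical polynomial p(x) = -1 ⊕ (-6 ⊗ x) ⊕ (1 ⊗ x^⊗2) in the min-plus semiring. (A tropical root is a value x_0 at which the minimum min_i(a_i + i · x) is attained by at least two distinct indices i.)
Roots: {-7, 5}

Each tropical root is a break point of the lower envelope of the lines y = a_i + i · x (there are 3 lines, with slopes 0, 1, ..., 2). Only the lines that attain the minimum somewhere contribute to roots; other lines are dominated. Here the surviving (envelope) indices are i = 2, i = 1, i = 0.
Intersections between consecutive envelope lines give the roots: for adjacent envelope indices i < j the intersection is x = (a_i − a_j) / (j − i). Reading off the sorted break points: {-7, 5}.
Verification: at each break x_0, at least two indices attain the minimum of min_i(a_i + i · x_0).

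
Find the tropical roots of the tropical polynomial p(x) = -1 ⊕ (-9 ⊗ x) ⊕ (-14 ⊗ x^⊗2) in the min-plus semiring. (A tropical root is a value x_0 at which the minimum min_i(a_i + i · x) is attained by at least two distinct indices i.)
Roots: {5, 8}

Each tropical root is a break point of the lower envelope of the lines y = a_i + i · x (there are 3 lines, with slopes 0, 1, ..., 2). Only the lines that attain the minimum somewhere contribute to roots; other lines are dominated. Here the surviving (envelope) indices are i = 2, i = 1, i = 0.
Intersections between consecutive envelope lines give the roots: for adjacent envelope indices i < j the intersection is x = (a_i − a_j) / (j − i). Reading off the sorted break points: {5, 8}.
Verification: at each break x_0, at least two indices attain the minimum of min_i(a_i + i · x_0).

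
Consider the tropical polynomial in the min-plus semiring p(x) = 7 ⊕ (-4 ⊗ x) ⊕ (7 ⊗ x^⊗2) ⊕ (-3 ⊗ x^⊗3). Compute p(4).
p(4) = 0

A tropical monomial a ⊗ x^⊗i evaluates to a + i · x. Evaluating each term at x = 4:
  Term 0 contributes 7 + 0 · 4 = 7
  Term 1 contributes -4 + 1 · 4 = 0
  Term 2 contributes 7 + 2 · 4 = 15
  Term 3 contributes -3 + 3 · 4 = 9
p(4) = ⊕ of these = min[7, 0, 15, 9] = 0.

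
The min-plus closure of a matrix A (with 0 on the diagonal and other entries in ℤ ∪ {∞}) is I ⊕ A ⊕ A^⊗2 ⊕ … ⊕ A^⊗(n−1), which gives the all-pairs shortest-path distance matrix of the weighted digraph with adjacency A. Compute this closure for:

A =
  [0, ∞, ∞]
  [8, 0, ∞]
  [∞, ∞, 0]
Closure =
  [0, ∞, ∞]
  [8, 0, ∞]
  [∞, ∞, 0]

This is the Floyd-Warshall all-pairs shortest-path computation. For each intermediate vertex k = 0, 1, …, 2, update dist[i][j] ← min(dist[i][j], dist[i][k] + dist[k][j]). The final matrix gives, for each (i, j), the minimum total weight of any directed path from i to j (possibly empty when i = j).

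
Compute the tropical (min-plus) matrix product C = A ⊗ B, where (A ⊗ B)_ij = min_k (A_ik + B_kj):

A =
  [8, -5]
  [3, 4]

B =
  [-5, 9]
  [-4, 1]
A ⊗ B =
  [-9, -4]
  [-2, 5]

Apply the min-plus product entry-by-entry:
  C[0][0] = min over k of (A[0][0] + B[0][0] = 8 + -5 = 3, A[0][1] + B[1][0] = -5 + -4 = -9) = -9 (attained at k = 1)
  C[0][1] = min over k of (A[0][0] + B[0][1] = 8 + 9 = 17, A[0][1] + B[1][1] = -5 + 1 = -4) = -4 (attained at k = 1)
  C[1][0] = min over k of (A[1][0] + B[0][0] = 3 + -5 = -2, A[1][1] + B[1][0] = 4 + -4 = 0) = -2 (attained at k = 0)
  C[1][1] = min over k of (A[1][0] + B[0][1] = 3 + 9 = 12, A[1][1] + B[1][1] = 4 + 1 = 5) = 5 (attained at k = 1)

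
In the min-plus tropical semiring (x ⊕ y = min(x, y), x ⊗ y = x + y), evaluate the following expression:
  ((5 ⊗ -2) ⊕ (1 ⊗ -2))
((5 ⊗ -2) ⊕ (1 ⊗ -2)) = -1

Expand innermost to outermost. Recall ⊕ takes the minimum of its arguments and ⊗ takes their sum. Working out the expression ((5 ⊗ -2) ⊕ (1 ⊗ -2)) gives -1.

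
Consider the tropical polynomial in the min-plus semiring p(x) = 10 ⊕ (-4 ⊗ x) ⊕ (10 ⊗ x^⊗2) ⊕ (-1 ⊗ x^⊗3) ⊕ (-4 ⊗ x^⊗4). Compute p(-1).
p(-1) = -8

A tropical monomial a ⊗ x^⊗i evaluates to a + i · x. Evaluating each term at x = -1:
  Term 0 contributes 10 + 0 · -1 = 10
  Term 1 contributes -4 + 1 · -1 = -5
  Term 2 contributes 10 + 2 · -1 = 8
  Term 3 contributes -1 + 3 · -1 = -4
  Term 4 contributes -4 + 4 · -1 = -8
p(-1) = ⊕ of these = min[10, -5, 8, -4, -8] = -8.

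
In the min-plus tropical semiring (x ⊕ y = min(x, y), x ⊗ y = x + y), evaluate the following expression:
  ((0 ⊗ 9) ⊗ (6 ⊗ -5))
((0 ⊗ 9) ⊗ (6 ⊗ -5)) = 10

Expand innermost to outermost. Recall ⊕ takes the minimum of its arguments and ⊗ takes their sum. Working out the expression ((0 ⊗ 9) ⊗ (6 ⊗ -5)) gives 10.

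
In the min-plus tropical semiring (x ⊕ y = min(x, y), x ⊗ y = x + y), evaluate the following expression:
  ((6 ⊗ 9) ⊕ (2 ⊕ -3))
((6 ⊗ 9) ⊕ (2 ⊕ -3)) = -3

Expand innermost to outermost. Recall ⊕ takes the minimum of its arguments and ⊗ takes their sum. Working out the expression ((6 ⊗ 9) ⊕ (2 ⊕ -3)) gives -3.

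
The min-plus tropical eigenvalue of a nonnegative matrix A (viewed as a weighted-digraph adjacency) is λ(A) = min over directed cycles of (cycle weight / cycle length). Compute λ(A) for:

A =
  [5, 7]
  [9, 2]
λ(A) = 2

Enumerate directed cycles and compute their means (weight / length). Sample:
  cycle 0 → 0: weight = 5, length = 1, mean = 5/1 ≈ 5.000
  cycle 1 → 1: weight = 2, length = 1, mean = 2/1 ≈ 2.000
  cycle 0 → 1 → 0: weight = 16, length = 2, mean = 16/2 ≈ 8.000
  cycle 1 → 0 → 1: weight = 16, length = 2, mean = 16/2 ≈ 8.000
Minimum mean = 2.000, attained e.g. along the cycle 1 → 1 with weight 2 and length 1. So λ(A) = 2/1 = 2.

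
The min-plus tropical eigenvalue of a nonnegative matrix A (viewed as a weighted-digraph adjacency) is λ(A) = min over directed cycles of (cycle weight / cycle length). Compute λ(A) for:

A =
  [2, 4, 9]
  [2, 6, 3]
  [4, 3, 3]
λ(A) = 2

Enumerate directed cycles and compute their means (weight / length). Sample:
  cycle 0 → 0: weight = 2, length = 1, mean = 2/1 ≈ 2.000
  cycle 1 → 1: weight = 6, length = 1, mean = 6/1 ≈ 6.000
  cycle 2 → 2: weight = 3, length = 1, mean = 3/1 ≈ 3.000
  cycle 0 → 1 → 0: weight = 6, length = 2, mean = 6/2 ≈ 3.000
  cycle 0 → 2 → 0: weight = 13, length = 2, mean = 13/2 ≈ 6.500
  cycle 1 → 0 → 1: weight = 6, length = 2, mean = 6/2 ≈ 3.000
Minimum mean = 2.000, attained e.g. along the cycle 0 → 0 with weight 2 and length 1. So λ(A) = 2/1 = 2.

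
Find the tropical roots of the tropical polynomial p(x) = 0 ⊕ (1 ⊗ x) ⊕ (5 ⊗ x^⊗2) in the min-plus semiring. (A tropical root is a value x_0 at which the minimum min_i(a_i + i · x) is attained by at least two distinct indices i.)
Roots: {-4, -1}

Each tropical root is a break point of the lower envelope of the lines y = a_i + i · x (there are 3 lines, with slopes 0, 1, ..., 2). Only the lines that attain the minimum somewhere contribute to roots; other lines are dominated. Here the surviving (envelope) indices are i = 2, i = 1, i = 0.
Intersections between consecutive envelope lines give the roots: for adjacent envelope indices i < j the intersection is x = (a_i − a_j) / (j − i). Reading off the sorted break points: {-4, -1}.
Verification: at each break x_0, at least two indices attain the minimum of min_i(a_i + i · x_0).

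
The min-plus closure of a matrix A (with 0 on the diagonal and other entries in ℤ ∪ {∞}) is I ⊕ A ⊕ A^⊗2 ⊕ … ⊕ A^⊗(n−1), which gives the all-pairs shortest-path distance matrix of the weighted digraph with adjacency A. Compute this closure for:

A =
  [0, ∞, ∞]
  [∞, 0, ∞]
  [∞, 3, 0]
Closure =
  [0, ∞, ∞]
  [∞, 0, ∞]
  [∞, 3, 0]

This is the Floyd-Warshall all-pairs shortest-path computation. For each intermediate vertex k = 0, 1, …, 2, update dist[i][j] ← min(dist[i][j], dist[i][k] + dist[k][j]). The final matrix gives, for each (i, j), the minimum total weight of any directed path from i to j (possibly empty when i = j).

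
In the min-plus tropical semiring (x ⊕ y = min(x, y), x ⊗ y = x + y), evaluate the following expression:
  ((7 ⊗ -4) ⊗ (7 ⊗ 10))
((7 ⊗ -4) ⊗ (7 ⊗ 10)) = 20

Expand innermost to outermost. Recall ⊕ takes the minimum of its arguments and ⊗ takes their sum. Working out the expression ((7 ⊗ -4) ⊗ (7 ⊗ 10)) gives 20.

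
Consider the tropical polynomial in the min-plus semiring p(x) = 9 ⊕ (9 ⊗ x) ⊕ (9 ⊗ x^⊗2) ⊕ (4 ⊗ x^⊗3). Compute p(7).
p(7) = 9

A tropical monomial a ⊗ x^⊗i evaluates to a + i · x. Evaluating each term at x = 7:
  Term 0 contributes 9 + 0 · 7 = 9
  Term 1 contributes 9 + 1 · 7 = 16
  Term 2 contributes 9 + 2 · 7 = 23
  Term 3 contributes 4 + 3 · 7 = 25
p(7) = ⊕ of these = min[9, 16, 23, 25] = 9.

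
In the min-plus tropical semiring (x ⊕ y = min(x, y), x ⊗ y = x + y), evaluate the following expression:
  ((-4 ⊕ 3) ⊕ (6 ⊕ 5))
((-4 ⊕ 3) ⊕ (6 ⊕ 5)) = -4

Expand innermost to outermost. Recall ⊕ takes the minimum of its arguments and ⊗ takes their sum. Working out the expression ((-4 ⊕ 3) ⊕ (6 ⊕ 5)) gives -4.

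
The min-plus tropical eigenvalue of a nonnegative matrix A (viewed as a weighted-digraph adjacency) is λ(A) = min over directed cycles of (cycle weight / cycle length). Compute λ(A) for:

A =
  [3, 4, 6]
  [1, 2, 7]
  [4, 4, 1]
λ(A) = 1

Enumerate directed cycles and compute their means (weight / length). Sample:
  cycle 0 → 0: weight = 3, length = 1, mean = 3/1 ≈ 3.000
  cycle 1 → 1: weight = 2, length = 1, mean = 2/1 ≈ 2.000
  cycle 2 → 2: weight = 1, length = 1, mean = 1/1 ≈ 1.000
  cycle 0 → 1 → 0: weight = 5, length = 2, mean = 5/2 ≈ 2.500
  cycle 0 → 2 → 0: weight = 10, length = 2, mean = 10/2 ≈ 5.000
  cycle 1 → 0 → 1: weight = 5, length = 2, mean = 5/2 ≈ 2.500
Minimum mean = 1.000, attained e.g. along the cycle 2 → 2 with weight 1 and length 1. So λ(A) = 1/1 = 1.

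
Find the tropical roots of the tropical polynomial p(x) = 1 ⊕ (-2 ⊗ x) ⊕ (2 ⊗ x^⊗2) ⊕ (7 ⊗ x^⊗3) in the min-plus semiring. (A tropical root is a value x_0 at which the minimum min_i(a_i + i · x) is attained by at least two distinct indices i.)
Roots: {-5, -4, 3}

Each tropical root is a break point of the lower envelope of the lines y = a_i + i · x (there are 4 lines, with slopes 0, 1, ..., 3). Only the lines that attain the minimum somewhere contribute to roots; other lines are dominated. Here the surviving (envelope) indices are i = 3, i = 2, i = 1, i = 0.
Intersections between consecutive envelope lines give the roots: for adjacent envelope indices i < j the intersection is x = (a_i − a_j) / (j − i). Reading off the sorted break points: {-5, -4, 3}.
Verification: at each break x_0, at least two indices attain the minimum of min_i(a_i + i · x_0).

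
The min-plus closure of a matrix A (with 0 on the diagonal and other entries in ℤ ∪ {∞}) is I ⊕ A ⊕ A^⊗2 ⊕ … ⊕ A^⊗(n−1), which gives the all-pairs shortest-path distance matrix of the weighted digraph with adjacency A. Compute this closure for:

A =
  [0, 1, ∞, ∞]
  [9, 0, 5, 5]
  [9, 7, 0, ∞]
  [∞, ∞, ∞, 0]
Closure =
  [0, 1, 6, 6]
  [9, 0, 5, 5]
  [9, 7, 0, 12]
  [∞, ∞, ∞, 0]

This is the Floyd-Warshall all-pairs shortest-path computation. For each intermediate vertex k = 0, 1, …, 3, update dist[i][j] ← min(dist[i][j], dist[i][k] + dist[k][j]). The final matrix gives, for each (i, j), the minimum total weight of any directed path from i to j (possibly empty when i = j).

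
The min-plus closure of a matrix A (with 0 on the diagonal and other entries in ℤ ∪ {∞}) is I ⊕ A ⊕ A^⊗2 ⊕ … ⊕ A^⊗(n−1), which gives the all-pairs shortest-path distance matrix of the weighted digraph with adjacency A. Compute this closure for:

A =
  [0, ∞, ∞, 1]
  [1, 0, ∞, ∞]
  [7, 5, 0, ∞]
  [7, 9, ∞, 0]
Closure =
  [0, 10, ∞, 1]
  [1, 0, ∞, 2]
  [6, 5, 0, 7]
  [7, 9, ∞, 0]

This is the Floyd-Warshall all-pairs shortest-path computation. For each intermediate vertex k = 0, 1, …, 3, update dist[i][j] ← min(dist[i][j], dist[i][k] + dist[k][j]). The final matrix gives, for each (i, j), the minimum total weight of any directed path from i to j (possibly empty when i = j).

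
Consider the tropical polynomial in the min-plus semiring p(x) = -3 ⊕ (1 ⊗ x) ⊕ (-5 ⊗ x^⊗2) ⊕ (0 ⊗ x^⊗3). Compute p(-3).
p(-3) = -11

A tropical monomial a ⊗ x^⊗i evaluates to a + i · x. Evaluating each term at x = -3:
  Term 0 contributes -3 + 0 · -3 = -3
  Term 1 contributes 1 + 1 · -3 = -2
  Term 2 contributes -5 + 2 · -3 = -11
  Term 3 contributes 0 + 3 · -3 = -9
p(-3) = ⊕ of these = min[-3, -2, -11, -9] = -11.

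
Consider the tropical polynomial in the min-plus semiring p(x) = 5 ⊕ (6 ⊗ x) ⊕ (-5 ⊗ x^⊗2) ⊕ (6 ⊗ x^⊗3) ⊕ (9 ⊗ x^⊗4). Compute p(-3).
p(-3) = -11

A tropical monomial a ⊗ x^⊗i evaluates to a + i · x. Evaluating each term at x = -3:
  Term 0 contributes 5 + 0 · -3 = 5
  Term 1 contributes 6 + 1 · -3 = 3
  Term 2 contributes -5 + 2 · -3 = -11
  Term 3 contributes 6 + 3 · -3 = -3
  Term 4 contributes 9 + 4 · -3 = -3
p(-3) = ⊕ of these = min[5, 3, -11, -3, -3] = -11.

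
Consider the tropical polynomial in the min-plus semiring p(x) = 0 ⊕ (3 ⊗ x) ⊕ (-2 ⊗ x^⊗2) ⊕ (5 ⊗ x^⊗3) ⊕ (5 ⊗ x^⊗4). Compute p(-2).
p(-2) = -6

A tropical monomial a ⊗ x^⊗i evaluates to a + i · x. Evaluating each term at x = -2:
  Term 0 contributes 0 + 0 · -2 = 0
  Term 1 contributes 3 + 1 · -2 = 1
  Term 2 contributes -2 + 2 · -2 = -6
  Term 3 contributes 5 + 3 · -2 = -1
  Term 4 contributes 5 + 4 · -2 = -3
p(-2) = ⊕ of these = min[0, 1, -6, -1, -3] = -6.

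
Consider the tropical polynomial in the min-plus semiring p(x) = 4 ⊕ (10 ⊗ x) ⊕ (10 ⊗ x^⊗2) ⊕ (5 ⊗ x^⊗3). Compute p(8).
p(8) = 4

A tropical monomial a ⊗ x^⊗i evaluates to a + i · x. Evaluating each term at x = 8:
  Term 0 contributes 4 + 0 · 8 = 4
  Term 1 contributes 10 + 1 · 8 = 18
  Term 2 contributes 10 + 2 · 8 = 26
  Term 3 contributes 5 + 3 · 8 = 29
p(8) = ⊕ of these = min[4, 18, 26, 29] = 4.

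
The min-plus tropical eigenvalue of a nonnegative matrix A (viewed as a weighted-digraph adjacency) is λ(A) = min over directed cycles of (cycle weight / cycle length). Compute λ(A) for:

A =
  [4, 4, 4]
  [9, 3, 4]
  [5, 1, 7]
λ(A) = 5/2

Enumerate directed cycles and compute their means (weight / length). Sample:
  cycle 0 → 0: weight = 4, length = 1, mean = 4/1 ≈ 4.000
  cycle 1 → 1: weight = 3, length = 1, mean = 3/1 ≈ 3.000
  cycle 2 → 2: weight = 7, length = 1, mean = 7/1 ≈ 7.000
  cycle 0 → 1 → 0: weight = 13, length = 2, mean = 13/2 ≈ 6.500
  cycle 0 → 2 → 0: weight = 9, length = 2, mean = 9/2 ≈ 4.500
  cycle 1 → 0 → 1: weight = 13, length = 2, mean = 13/2 ≈ 6.500
Minimum mean = 2.500, attained e.g. along the cycle 1 → 2 → 1 with weight 5 and length 2. So λ(A) = 5/2 = 5/2.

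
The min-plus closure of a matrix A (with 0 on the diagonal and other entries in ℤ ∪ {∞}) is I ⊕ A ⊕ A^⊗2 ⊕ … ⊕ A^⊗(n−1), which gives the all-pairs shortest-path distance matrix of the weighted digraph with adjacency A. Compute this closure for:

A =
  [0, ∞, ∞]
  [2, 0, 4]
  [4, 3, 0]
Closure =
  [0, ∞, ∞]
  [2, 0, 4]
  [4, 3, 0]

This is the Floyd-Warshall all-pairs shortest-path computation. For each intermediate vertex k = 0, 1, …, 2, update dist[i][j] ← min(dist[i][j], dist[i][k] + dist[k][j]). The final matrix gives, for each (i, j), the minimum total weight of any directed path from i to j (possibly empty when i = j).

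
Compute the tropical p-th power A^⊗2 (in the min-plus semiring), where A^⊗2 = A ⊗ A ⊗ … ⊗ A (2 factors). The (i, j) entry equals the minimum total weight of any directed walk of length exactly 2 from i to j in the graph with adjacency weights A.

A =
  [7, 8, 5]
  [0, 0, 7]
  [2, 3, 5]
A^⊗2 =
  [7, 8, 10]
  [0, 0, 5]
  [3, 3, 7]

Each entry (A^⊗2)_ij equals the minimum over all length-2 walks i = v_0 → v_1 → … → v_2 = j of Σ_t A[v_t][v_{t+1}]. For example, for (i, j) = (0, 2) we minimise over 3 possible intermediate vertex sequences; the minimum is 10, attained along the walk 0 → 2 → 2.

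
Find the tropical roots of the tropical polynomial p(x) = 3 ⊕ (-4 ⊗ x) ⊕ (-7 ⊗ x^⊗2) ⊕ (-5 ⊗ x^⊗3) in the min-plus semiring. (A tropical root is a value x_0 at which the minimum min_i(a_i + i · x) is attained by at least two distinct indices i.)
Roots: {-2, 3, 7}

Each tropical root is a break point of the lower envelope of the lines y = a_i + i · x (there are 4 lines, with slopes 0, 1, ..., 3). Only the lines that attain the minimum somewhere contribute to roots; other lines are dominated. Here the surviving (envelope) indices are i = 3, i = 2, i = 1, i = 0.
Intersections between consecutive envelope lines give the roots: for adjacent envelope indices i < j the intersection is x = (a_i − a_j) / (j − i). Reading off the sorted break points: {-2, 3, 7}.
Verification: at each break x_0, at least two indices attain the minimum of min_i(a_i + i · x_0).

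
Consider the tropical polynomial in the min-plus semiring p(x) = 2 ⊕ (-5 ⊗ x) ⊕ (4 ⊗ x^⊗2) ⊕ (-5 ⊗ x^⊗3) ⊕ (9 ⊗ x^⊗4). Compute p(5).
p(5) = 0

A tropical monomial a ⊗ x^⊗i evaluates to a + i · x. Evaluating each term at x = 5:
  Term 0 contributes 2 + 0 · 5 = 2
  Term 1 contributes -5 + 1 · 5 = 0
  Term 2 contributes 4 + 2 · 5 = 14
  Term 3 contributes -5 + 3 · 5 = 10
  Term 4 contributes 9 + 4 · 5 = 29
p(5) = ⊕ of these = min[2, 0, 14, 10, 29] = 0.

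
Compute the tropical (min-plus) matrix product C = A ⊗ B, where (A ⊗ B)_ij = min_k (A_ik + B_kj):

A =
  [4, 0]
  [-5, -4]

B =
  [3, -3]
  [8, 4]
A ⊗ B =
  [7, 1]
  [-2, -8]

Apply the min-plus product entry-by-entry:
  C[0][0] = min over k of (A[0][0] + B[0][0] = 4 + 3 = 7, A[0][1] + B[1][0] = 0 + 8 = 8) = 7 (attained at k = 0)
  C[0][1] = min over k of (A[0][0] + B[0][1] = 4 + -3 = 1, A[0][1] + B[1][1] = 0 + 4 = 4) = 1 (attained at k = 0)
  C[1][0] = min over k of (A[1][0] + B[0][0] = -5 + 3 = -2, A[1][1] + B[1][0] = -4 + 8 = 4) = -2 (attained at k = 0)
  C[1][1] = min over k of (A[1][0] + B[0][1] = -5 + -3 = -8, A[1][1] + B[1][1] = -4 + 4 = 0) = -8 (attained at k = 0)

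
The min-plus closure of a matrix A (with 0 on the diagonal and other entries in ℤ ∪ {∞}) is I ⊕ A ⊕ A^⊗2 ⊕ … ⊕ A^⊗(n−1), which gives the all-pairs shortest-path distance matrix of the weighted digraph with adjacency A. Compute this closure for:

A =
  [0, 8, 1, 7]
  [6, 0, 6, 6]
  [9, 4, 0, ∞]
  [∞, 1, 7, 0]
Closure =
  [0, 5, 1, 7]
  [6, 0, 6, 6]
  [9, 4, 0, 10]
  [7, 1, 7, 0]

This is the Floyd-Warshall all-pairs shortest-path computation. For each intermediate vertex k = 0, 1, …, 3, update dist[i][j] ← min(dist[i][j], dist[i][k] + dist[k][j]). The final matrix gives, for each (i, j), the minimum total weight of any directed path from i to j (possibly empty when i = j).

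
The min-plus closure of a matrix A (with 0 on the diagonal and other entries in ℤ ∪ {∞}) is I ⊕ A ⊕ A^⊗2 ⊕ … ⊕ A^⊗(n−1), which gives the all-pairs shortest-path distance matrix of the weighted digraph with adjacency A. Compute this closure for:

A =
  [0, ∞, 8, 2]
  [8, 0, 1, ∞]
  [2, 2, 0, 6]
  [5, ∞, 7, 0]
Closure =
  [0, 10, 8, 2]
  [3, 0, 1, 5]
  [2, 2, 0, 4]
  [5, 9, 7, 0]

This is the Floyd-Warshall all-pairs shortest-path computation. For each intermediate vertex k = 0, 1, …, 3, update dist[i][j] ← min(dist[i][j], dist[i][k] + dist[k][j]). The final matrix gives, for each (i, j), the minimum total weight of any directed path from i to j (possibly empty when i = j).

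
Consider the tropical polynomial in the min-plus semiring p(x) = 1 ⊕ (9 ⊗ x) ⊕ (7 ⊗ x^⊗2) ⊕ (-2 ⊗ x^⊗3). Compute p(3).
p(3) = 1

A tropical monomial a ⊗ x^⊗i evaluates to a + i · x. Evaluating each term at x = 3:
  Term 0 contributes 1 + 0 · 3 = 1
  Term 1 contributes 9 + 1 · 3 = 12
  Term 2 contributes 7 + 2 · 3 = 13
  Term 3 contributes -2 + 3 · 3 = 7
p(3) = ⊕ of these = min[1, 12, 13, 7] = 1.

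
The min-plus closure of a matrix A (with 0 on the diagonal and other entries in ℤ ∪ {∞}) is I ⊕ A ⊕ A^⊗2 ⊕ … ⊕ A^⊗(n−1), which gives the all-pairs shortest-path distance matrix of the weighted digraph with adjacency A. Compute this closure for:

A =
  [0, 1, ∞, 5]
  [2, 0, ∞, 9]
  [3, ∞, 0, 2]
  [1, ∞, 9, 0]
Closure =
  [0, 1, 14, 5]
  [2, 0, 16, 7]
  [3, 4, 0, 2]
  [1, 2, 9, 0]

This is the Floyd-Warshall all-pairs shortest-path computation. For each intermediate vertex k = 0, 1, …, 3, update dist[i][j] ← min(dist[i][j], dist[i][k] + dist[k][j]). The final matrix gives, for each (i, j), the minimum total weight of any directed path from i to j (possibly empty when i = j).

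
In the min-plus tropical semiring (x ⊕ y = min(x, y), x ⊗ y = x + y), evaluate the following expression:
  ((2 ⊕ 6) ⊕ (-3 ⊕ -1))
((2 ⊕ 6) ⊕ (-3 ⊕ -1)) = -3

Expand innermost to outermost. Recall ⊕ takes the minimum of its arguments and ⊗ takes their sum. Working out the expression ((2 ⊕ 6) ⊕ (-3 ⊕ -1)) gives -3.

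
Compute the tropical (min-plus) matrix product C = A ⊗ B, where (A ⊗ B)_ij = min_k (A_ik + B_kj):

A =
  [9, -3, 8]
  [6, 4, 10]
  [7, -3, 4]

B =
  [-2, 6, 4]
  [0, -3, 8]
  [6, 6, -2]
A ⊗ B =
  [-3, -6, 5]
  [4, 1, 8]
  [-3, -6, 2]

Apply the min-plus product entry-by-entry:
  C[0][0] = min over k of (A[0][0] + B[0][0] = 9 + -2 = 7, A[0][1] + B[1][0] = -3 + 0 = -3, A[0][2] + B[2][0] = 8 + 6 = 14) = -3 (attained at k = 1)
  C[0][1] = min over k of (A[0][0] + B[0][1] = 9 + 6 = 15, A[0][1] + B[1][1] = -3 + -3 = -6, A[0][2] + B[2][1] = 8 + 6 = 14) = -6 (attained at k = 1)
  C[0][2] = min over k of (A[0][0] + B[0][2] = 9 + 4 = 13, A[0][1] + B[1][2] = -3 + 8 = 5, A[0][2] + B[2][2] = 8 + -2 = 6) = 5 (attained at k = 1)
  C[1][0] = min over k of (A[1][0] + B[0][0] = 6 + -2 = 4, A[1][1] + B[1][0] = 4 + 0 = 4, A[1][2] + B[2][0] = 10 + 6 = 16) = 4 (attained at k = 0)
  C[1][1] = min over k of (A[1][0] + B[0][1] = 6 + 6 = 12, A[1][1] + B[1][1] = 4 + -3 = 1, A[1][2] + B[2][1] = 10 + 6 = 16) = 1 (attained at k = 1)
  C[1][2] = min over k of (A[1][0] + B[0][2] = 6 + 4 = 10, A[1][1] + B[1][2] = 4 + 8 = 12, A[1][2] + B[2][2] = 10 + -2 = 8) = 8 (attained at k = 2)
  C[2][0] = min over k of (A[2][0] + B[0][0] = 7 + -2 = 5, A[2][1] + B[1][0] = -3 + 0 = -3, A[2][2] + B[2][0] = 4 + 6 = 10) = -3 (attained at k = 1)
  C[2][1] = min over k of (A[2][0] + B[0][1] = 7 + 6 = 13, A[2][1] + B[1][1] = -3 + -3 = -6, A[2][2] + B[2][1] = 4 + 6 = 10) = -6 (attained at k = 1)
  C[2][2] = min over k of (A[2][0] + B[0][2] = 7 + 4 = 11, A[2][1] + B[1][2] = -3 + 8 = 5, A[2][2] + B[2][2] = 4 + -2 = 2) = 2 (attained at k = 2)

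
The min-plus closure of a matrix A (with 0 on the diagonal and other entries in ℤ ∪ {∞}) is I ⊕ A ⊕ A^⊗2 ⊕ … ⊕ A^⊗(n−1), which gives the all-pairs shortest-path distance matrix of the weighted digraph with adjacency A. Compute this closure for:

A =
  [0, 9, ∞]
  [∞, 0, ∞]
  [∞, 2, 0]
Closure =
  [0, 9, ∞]
  [∞, 0, ∞]
  [∞, 2, 0]

This is the Floyd-Warshall all-pairs shortest-path computation. For each intermediate vertex k = 0, 1, …, 2, update dist[i][j] ← min(dist[i][j], dist[i][k] + dist[k][j]). The final matrix gives, for each (i, j), the minimum total weight of any directed path from i to j (possibly empty when i = j).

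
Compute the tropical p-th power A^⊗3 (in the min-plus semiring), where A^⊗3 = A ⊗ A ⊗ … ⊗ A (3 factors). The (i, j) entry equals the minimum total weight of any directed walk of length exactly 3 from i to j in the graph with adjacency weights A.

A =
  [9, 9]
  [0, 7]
A^⊗3 =
  [16, 18]
  [9, 16]

Each entry (A^⊗3)_ij equals the minimum over all length-3 walks i = v_0 → v_1 → … → v_3 = j of Σ_t A[v_t][v_{t+1}]. For example, for (i, j) = (0, 1) we minimise over 4 possible intermediate vertex sequences; the minimum is 18, attained along the walk 0 → 1 → 0 → 1.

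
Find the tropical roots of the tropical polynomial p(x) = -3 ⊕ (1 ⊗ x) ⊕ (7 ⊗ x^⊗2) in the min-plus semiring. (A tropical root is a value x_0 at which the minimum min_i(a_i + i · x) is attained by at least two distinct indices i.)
Roots: {-6, -4}

Each tropical root is a break point of the lower envelope of the lines y = a_i + i · x (there are 3 lines, with slopes 0, 1, ..., 2). Only the lines that attain the minimum somewhere contribute to roots; other lines are dominated. Here the surviving (envelope) indices are i = 2, i = 1, i = 0.
Intersections between consecutive envelope lines give the roots: for adjacent envelope indices i < j the intersection is x = (a_i − a_j) / (j − i). Reading off the sorted break points: {-6, -4}.
Verification: at each break x_0, at least two indices attain the minimum of min_i(a_i + i · x_0).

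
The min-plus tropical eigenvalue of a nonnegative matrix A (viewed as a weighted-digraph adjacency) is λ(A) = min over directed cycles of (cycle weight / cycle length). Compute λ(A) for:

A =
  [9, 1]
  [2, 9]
λ(A) = 3/2

Enumerate directed cycles and compute their means (weight / length). Sample:
  cycle 0 → 0: weight = 9, length = 1, mean = 9/1 ≈ 9.000
  cycle 1 → 1: weight = 9, length = 1, mean = 9/1 ≈ 9.000
  cycle 0 → 1 → 0: weight = 3, length = 2, mean = 3/2 ≈ 1.500
  cycle 1 → 0 → 1: weight = 3, length = 2, mean = 3/2 ≈ 1.500
Minimum mean = 1.500, attained e.g. along the cycle 0 → 1 → 0 with weight 3 and length 2. So λ(A) = 3/2 = 3/2.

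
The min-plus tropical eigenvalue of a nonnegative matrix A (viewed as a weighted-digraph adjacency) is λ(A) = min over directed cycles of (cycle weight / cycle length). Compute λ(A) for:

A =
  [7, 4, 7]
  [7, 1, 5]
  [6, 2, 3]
λ(A) = 1

Enumerate directed cycles and compute their means (weight / length). Sample:
  cycle 0 → 0: weight = 7, length = 1, mean = 7/1 ≈ 7.000
  cycle 1 → 1: weight = 1, length = 1, mean = 1/1 ≈ 1.000
  cycle 2 → 2: weight = 3, length = 1, mean = 3/1 ≈ 3.000
  cycle 0 → 1 → 0: weight = 11, length = 2, mean = 11/2 ≈ 5.500
  cycle 0 → 2 → 0: weight = 13, length = 2, mean = 13/2 ≈ 6.500
  cycle 1 → 0 → 1: weight = 11, length = 2, mean = 11/2 ≈ 5.500
Minimum mean = 1.000, attained e.g. along the cycle 1 → 1 with weight 1 and length 1. So λ(A) = 1/1 = 1.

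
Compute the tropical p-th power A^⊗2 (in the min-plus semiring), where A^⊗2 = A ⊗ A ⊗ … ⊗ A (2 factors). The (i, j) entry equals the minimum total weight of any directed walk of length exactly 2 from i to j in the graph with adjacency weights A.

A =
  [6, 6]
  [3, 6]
A^⊗2 =
  [9, 12]
  [9, 9]

Each entry (A^⊗2)_ij equals the minimum over all length-2 walks i = v_0 → v_1 → … → v_2 = j of Σ_t A[v_t][v_{t+1}]. For example, for (i, j) = (0, 1) we minimise over 2 possible intermediate vertex sequences; the minimum is 12, attained along the walk 0 → 0 → 1.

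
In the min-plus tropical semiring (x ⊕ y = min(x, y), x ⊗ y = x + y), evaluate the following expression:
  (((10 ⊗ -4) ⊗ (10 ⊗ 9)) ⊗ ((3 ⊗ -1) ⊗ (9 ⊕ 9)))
(((10 ⊗ -4) ⊗ (10 ⊗ 9)) ⊗ ((3 ⊗ -1) ⊗ (9 ⊕ 9))) = 36

Expand innermost to outermost. Recall ⊕ takes the minimum of its arguments and ⊗ takes their sum. Working out the expression (((10 ⊗ -4) ⊗ (10 ⊗ 9)) ⊗ ((3 ⊗ -1) ⊗ (9 ⊕ 9))) gives 36.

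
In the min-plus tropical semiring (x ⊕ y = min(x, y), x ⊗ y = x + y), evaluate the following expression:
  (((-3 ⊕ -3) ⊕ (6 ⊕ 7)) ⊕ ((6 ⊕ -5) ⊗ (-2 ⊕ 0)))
(((-3 ⊕ -3) ⊕ (6 ⊕ 7)) ⊕ ((6 ⊕ -5) ⊗ (-2 ⊕ 0))) = -7

Expand innermost to outermost. Recall ⊕ takes the minimum of its arguments and ⊗ takes their sum. Working out the expression (((-3 ⊕ -3) ⊕ (6 ⊕ 7)) ⊕ ((6 ⊕ -5) ⊗ (-2 ⊕ 0))) gives -7.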